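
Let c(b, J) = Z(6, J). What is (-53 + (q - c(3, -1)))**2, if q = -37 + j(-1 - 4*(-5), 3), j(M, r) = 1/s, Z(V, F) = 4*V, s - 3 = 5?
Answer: 829921/64 ≈ 12968.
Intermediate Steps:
s = 8 (s = 3 + 5 = 8)
j(M, r) = 1/8
c(b, J) = 24 (c(b, J) = 4*6 = 24)
q = -295/8 (q = -37 + 1/8 = -295/8 ≈ -36.875)
(-53 + (q - c(3, -1)))**2 = (-53 + (-295/8 - 1*24))**2 = (-53 + (-295/8 - 24))**2 = (-53 - 487/8)**2 = (-911/8)**2 = 829921/64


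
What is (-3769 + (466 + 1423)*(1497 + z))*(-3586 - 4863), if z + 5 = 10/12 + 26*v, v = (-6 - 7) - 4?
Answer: -100437749419/6 ≈ -1.6740e+10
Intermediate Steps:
v = -17 (v = -13 - 4 = -17)
z = -2677/6 (z = -5 + (10/12 + 26*(-17)) = -5 + (10*(1/12) - 442) = -5 + (5/6 - 442) = -5 - 2647/6 = -2677/6 ≈ -446.17)
(-3769 + (466 + 1423)*(1497 + z))*(-3586 - 4863) = (-3769 + (466 + 1423)*(1497 - 2677/6))*(-3586 - 4863) = (-3769 + 1889*(6305/6))*(-8449) = (-3769 + 11910145/6)*(-8449) = (11887531/6)*(-8449) = -100437749419/6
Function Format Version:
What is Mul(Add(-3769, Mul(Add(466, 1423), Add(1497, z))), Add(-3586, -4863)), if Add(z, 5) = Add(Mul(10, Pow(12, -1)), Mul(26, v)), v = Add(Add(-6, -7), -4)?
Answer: Rational(-100437749419, 6) ≈ -1.6740e+10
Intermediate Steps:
v = -17 (v = Add(-13, -4) = -17)
z = Rational(-2677, 6) (z = Add(-5, Add(Mul(10, Pow(12, -1)), Mul(26, -17))) = Add(-5, Add(Mul(10, Rational(1, 12)), -442)) = Add(-5, Add(Rational(5, 6), -442)) = Add(-5, Rational(-2647, 6)) = Rational(-2677, 6) ≈ -446.17)
Mul(Add(-3769, Mul(Add(466, 1423), Add(1497, z))), Add(-3586, -4863)) = Mul(Add(-3769, Mul(Add(466, 1423), Add(1497, Rational(-2677, 6)))), Add(-3586, -4863)) = Mul(Add(-3769, Mul(1889, Rational(6305, 6))), -8449) = Mul(Add(-3769, Rational(11910145, 6)), -8449) = Mul(Rational(11887531, 6), -8449) = Rational(-100437749419, 6)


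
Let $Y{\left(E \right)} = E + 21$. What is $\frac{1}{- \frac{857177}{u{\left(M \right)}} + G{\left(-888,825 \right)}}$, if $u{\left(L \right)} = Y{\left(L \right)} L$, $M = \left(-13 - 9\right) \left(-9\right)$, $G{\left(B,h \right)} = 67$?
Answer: $\frac{43362}{2048077} \approx 0.021172$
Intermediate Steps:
$Y{\left(E \right)} = 21 + E$
$M = 198$ ($M = \left(-22\right) \left(-9\right) = 198$)
$u{\left(L \right)} = L \left(21 + L\right)$ ($u{\left(L \right)} = \left(21 + L\right) L = L \left(21 + L\right)$)
$\frac{1}{- \frac{857177}{u{\left(M \right)}} + G{\left(-888,825 \right)}} = \frac{1}{- \frac{857177}{198 \left(21 + 198\right)} + 67} = \frac{1}{- \frac{857177}{198 \cdot 219} + 67} = \frac{1}{- \frac{857177}{43362} + 67} = \frac{1}{\frac{2048077}{43362}} = \frac{43362}{2048077}$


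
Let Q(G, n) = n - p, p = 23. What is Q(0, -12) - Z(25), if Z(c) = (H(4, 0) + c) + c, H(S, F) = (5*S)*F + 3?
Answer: -88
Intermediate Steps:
H(S, F) = 3 + 5*F*S (H(S, F) = 5*F*S + 3 = 3 + 5*F*S)
Z(c) = 3 + 2*c (Z(c) = ((3 + 5*0*4) + c) + c = ((3 + 0) + c) + c = (3 + c) + c = 3 + 2*c)
Q(G, n) = -23 + n (Q(G, n) = n - 1*23 = n - 23 = -23 + n)
Q(0, -12) - Z(25) = (-23 - 12) - (3 + 2*25) = -35 - (3 + 50) = -35 - 1*53 = -35 - 53 = -88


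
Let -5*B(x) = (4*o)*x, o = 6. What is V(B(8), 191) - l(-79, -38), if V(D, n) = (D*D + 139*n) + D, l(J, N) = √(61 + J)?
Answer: 699629/25 - 3*I*√2 ≈ 27985.0 - 4.2426*I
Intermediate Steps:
B(x) = -24*x/5 (B(x) = -4*6*x/5 = -24*x/5)
V(D, n) = D + D² + 139*n (V(D, n) = (D² + 139*n) + D = D + D² + 139*n)
V(B(8), 191) - l(-79, -38) = (-24/5*8 + (-24/5*8)² + 139*191) - √(61 - 79) = (-192/5 + (-192/5)² + 26549) - √(-18) = (-192/5 + 36864/25 + 26549) - 3*I*√2 = 699629/25 - 3*I*√2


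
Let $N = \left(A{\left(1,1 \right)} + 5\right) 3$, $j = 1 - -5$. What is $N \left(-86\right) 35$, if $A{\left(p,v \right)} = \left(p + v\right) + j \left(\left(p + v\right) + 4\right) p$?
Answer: $-388290$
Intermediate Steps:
$j = 6$ ($j = 1 + 5 = 6$)
$A{\left(p,v \right)} = p + v + p \left(24 + 6 p + 6 v\right)$ ($A{\left(p,v \right)} = \left(p + v\right) + 6 \left(\left(p + v\right) + 4\right) p = \left(p + v\right) + 6 \left(4 + p + v\right) p = \left(p + v\right) + \left(24 + 6 p + 6 v\right) p = \left(p + v\right) + p \left(24 + 6 p + 6 v\right) = p + v + p \left(24 + 6 p + 6 v\right)$)
$N = 129$ ($N = \left(\left(1 + 6 \cdot 1^{2} + 25 \cdot 1 + 6 \cdot 1 \cdot 1\right) + 5\right) 3 = \left(\left(1 + 6 \cdot 1 + 25 + 6\right) + 5\right) 3 = \left(\left(1 + 6 + 25 + 6\right) + 5\right) 3 = \left(38 + 5\right) 3 = 43 \cdot 3 = 129$)
$N \left(-86\right) 35 = 129 \left(-86\right) 35 = \left(-11094\right) 35 = -388290$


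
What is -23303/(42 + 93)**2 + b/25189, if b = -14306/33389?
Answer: -19598911472713/15327872370225 ≈ -1.2786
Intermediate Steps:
b = -14306/33389 (b = -14306*1/33389 = -14306/33389 ≈ -0.42846)
-23303/(42 + 93)**2 + b/25189 = -23303/(42 + 93)**2 - 14306/33389/25189 = -23303/(135**2) - 14306/33389*1/25189 = -23303/18225 - 14306/841035521 = -19598911472713/15327872370225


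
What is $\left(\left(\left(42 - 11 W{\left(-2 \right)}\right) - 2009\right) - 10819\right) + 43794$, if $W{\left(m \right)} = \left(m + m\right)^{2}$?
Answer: $30832$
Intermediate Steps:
$W{\left(m \right)} = 4 m^{2}$ ($W{\left(m \right)} = \left(2 m\right)^{2} = 4 m^{2}$)
$\left(\left(\left(42 - 11 W{\left(-2 \right)}\right) - 2009\right) - 10819\right) + 43794 = \left(\left(\left(42 - 11 \cdot 4 \left(-2\right)^{2}\right) - 2009\right) - 10819\right) + 43794 = \left(\left(\left(42 - 11 \cdot 4 \cdot 4\right) - 2009\right) - 10819\right) + 43794 = \left(\left(\left(42 - 176\right) - 2009\right) - 10819\right) + 43794 = \left(\left(-134 - 2009\right) - 10819\right) + 43794 = \left(-2143 - 10819\right) + 43794 = -12962 + 43794 = 30832$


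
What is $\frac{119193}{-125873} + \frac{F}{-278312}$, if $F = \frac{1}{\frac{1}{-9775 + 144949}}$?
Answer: $- \frac{25093799559}{17515983188} \approx -1.4326$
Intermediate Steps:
$F = 135174$ ($F = \frac{1}{\frac{1}{135174}} = 135174$)
$\frac{119193}{-125873} + \frac{F}{-278312} = \frac{119193}{-125873} + \frac{135174}{-278312} = 119193 \left(- \frac{1}{125873}\right) + 135174 \left(- \frac{1}{278312}\right) = - \frac{119193}{125873} - \frac{67587}{139156} = - \frac{25093799559}{17515983188}$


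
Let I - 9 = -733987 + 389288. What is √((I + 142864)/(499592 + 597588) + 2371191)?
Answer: √713612219063964430/548590 ≈ 1539.9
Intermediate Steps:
I = -344690 (I = 9 + (-733987 + 389288) = 9 - 344699 = -344690)
√((I + 142864)/(499592 + 597588) + 2371191) = √((-344690 + 142864)/(499592 + 597588) + 2371191) = √(-201826/1097180 + 2371191) = √(-201826*1/1097180 + 2371191) = √(-100913/548590 + 2371191) = √(1300811569777/548590) = √713612219063964430/548590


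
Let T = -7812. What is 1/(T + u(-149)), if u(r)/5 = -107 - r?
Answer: -1/7602 ≈ -0.00013154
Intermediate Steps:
u(r) = -535 - 5*r (u(r) = 5*(-107 - r) = -535 - 5*r)
1/(T + u(-149)) = 1/(-7812 + (-535 - 5*(-149))) = 1/(-7812 + (-535 + 745)) = 1/(-7812 + 210) = 1/(-7602) = -1/7602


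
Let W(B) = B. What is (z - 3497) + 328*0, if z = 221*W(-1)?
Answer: -3718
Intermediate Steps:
z = -221 (z = 221*(-1) = -221)
(z - 3497) + 328*0 = (-221 - 3497) + 328*0 = -3718 + 0 = -3718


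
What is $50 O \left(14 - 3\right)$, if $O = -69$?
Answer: $-37950$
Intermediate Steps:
$50 O \left(14 - 3\right) = 50 \left(-69\right) \left(14 - 3\right) = - 3450 \left(14 - 3\right) = \left(-3450\right) 11 = -37950$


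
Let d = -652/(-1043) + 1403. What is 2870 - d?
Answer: 1529429/1043 ≈ 1466.4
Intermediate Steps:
d = 1463981/1043 (d = -652*(-1/1043) + 1403 = 652/1043 + 1403 = 1463981/1043 ≈ 1403.6)
2870 - d = 2870 - 1*1463981/1043 = 2870 - 1463981/1043 = 1529429/1043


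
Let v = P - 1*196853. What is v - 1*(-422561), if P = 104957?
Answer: 330665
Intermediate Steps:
v = -91896 (v = 104957 - 1*196853 = 104957 - 196853 = -91896)
v - 1*(-422561) = -91896 - 1*(-422561) = -91896 + 422561 = 330665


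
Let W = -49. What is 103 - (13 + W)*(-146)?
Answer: -5153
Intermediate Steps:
103 - (13 + W)*(-146) = 103 - (13 - 49)*(-146) = 103 - 1*(-36)*(-146) = 103 + 36*(-146) = 103 - 5256 = -5153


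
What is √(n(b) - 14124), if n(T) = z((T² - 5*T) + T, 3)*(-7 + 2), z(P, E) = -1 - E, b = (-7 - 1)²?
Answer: 2*I*√3526 ≈ 118.76*I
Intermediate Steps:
b = 64 (b = (-8)² = 64)
n(T) = 20 (n(T) = (-1 - 1*3)*(-7 + 2) = (-1 - 3)*(-5) = -4*(-5) = 20)
√(n(b) - 14124) = √(20 - 14124) = √(-14104) = 2*I*√3526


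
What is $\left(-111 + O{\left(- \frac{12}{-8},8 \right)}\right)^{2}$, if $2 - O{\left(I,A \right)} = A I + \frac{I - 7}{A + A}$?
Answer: $\frac{14907321}{1024} \approx 14558.0$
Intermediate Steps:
$O{\left(I,A \right)} = 2 - A I - \frac{-7 + I}{2 A}$ ($O{\left(I,A \right)} = 2 - \left(A I + \frac{I - 7}{A + A}\right) = 2 - \left(A I + \frac{-7 + I}{2 A}\right) = 2 - A I - \frac{-7 + I}{2 A}$)
$\left(-111 + O{\left(- \frac{12}{-8},8 \right)}\right)^{2} = \left(-111 + \frac{7 - - \frac{12}{-8} - 16 \left(-2 + 8 \left(- \frac{12}{-8}\right)\right)}{2 \cdot 8}\right)^{2} = \left(-111 + \frac{1}{2} \cdot \frac{1}{8} \left(7 - \left(-12\right) \left(- \frac{1}{8}\right) - 16 \left(-2 + 8 \left(\left(-12\right) \left(- \frac{1}{8}\right)\right)\right)\right)\right)^{2} = \left(-111 + \frac{1}{2} \cdot \frac{1}{8} \left(7 - \frac{3}{2} - 16 \left(-2 + 8 \cdot \frac{3}{2}\right)\right)\right)^{2} = \left(-111 + \frac{1}{2} \cdot \frac{1}{8} \left(7 - \frac{3}{2} - 16 \left(-2 + 12\right)\right)\right)^{2} = \left(-111 + \frac{1}{2} \cdot \frac{1}{8} \left(7 - \frac{3}{2} - 16 \cdot 10\right)\right)^{2} = \left(-111 + \frac{1}{2} \cdot \frac{1}{8} \left(7 - \frac{3}{2} - 160\right)\right)^{2} = \left(-111 + \frac{1}{2} \cdot \frac{1}{8} \left(- \frac{309}{2}\right)\right)^{2} = \left(-111 - \frac{309}{32}\right)^{2} = \left(- \frac{3861}{32}\right)^{2} = \frac{14907321}{1024}$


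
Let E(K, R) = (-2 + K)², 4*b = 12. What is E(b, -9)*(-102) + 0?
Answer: -102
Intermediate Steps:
b = 3 (b = (¼)*12 = 3)
E(b, -9)*(-102) + 0 = (-2 + 3)²*(-102) + 0 = 1²*(-102) + 0 = 1*(-102) + 0 = -102 + 0 = -102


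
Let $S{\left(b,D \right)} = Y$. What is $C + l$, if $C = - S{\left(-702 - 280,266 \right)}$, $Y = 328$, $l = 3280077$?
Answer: $3279749$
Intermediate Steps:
$S{\left(b,D \right)} = 328$
$C = -328$ ($C = \left(-1\right) 328 = -328$)
$C + l = -328 + 3280077 = 3279749$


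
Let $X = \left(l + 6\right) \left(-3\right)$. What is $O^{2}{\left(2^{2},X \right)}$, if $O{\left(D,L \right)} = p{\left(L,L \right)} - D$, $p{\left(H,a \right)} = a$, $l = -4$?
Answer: $100$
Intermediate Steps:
$X = -6$ ($X = \left(-4 + 6\right) \left(-3\right) = 2 \left(-3\right) = -6$)
$O{\left(D,L \right)} = L - D$
$O^{2}{\left(2^{2},X \right)} = \left(-6 - 2^{2}\right)^{2} = \left(-6 - 4\right)^{2} = \left(-10\right)^{2} = 100$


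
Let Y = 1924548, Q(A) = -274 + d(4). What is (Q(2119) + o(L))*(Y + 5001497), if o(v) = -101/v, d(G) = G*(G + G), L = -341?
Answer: -570851554945/341 ≈ -1.6741e+9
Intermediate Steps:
d(G) = 2*G² (d(G) = G*(2*G) = 2*G²)
Q(A) = -242 (Q(A) = -274 + 2*4² = -274 + 2*16 = -274 + 32 = -242)
(Q(2119) + o(L))*(Y + 5001497) = (-242 - 101/(-341))*(1924548 + 5001497) = (-242 - 101*(-1/341))*6926045 = (-242 + 101/341)*6926045 = -82421/341*6926045 = -570851554945/341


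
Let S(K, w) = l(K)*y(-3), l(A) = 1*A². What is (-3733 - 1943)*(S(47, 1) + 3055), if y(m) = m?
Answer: 20274672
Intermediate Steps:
l(A) = A²
S(K, w) = -3*K² (S(K, w) = K²*(-3) = -3*K²)
(-3733 - 1943)*(S(47, 1) + 3055) = (-3733 - 1943)*(-3*47² + 3055) = -5676*(-3*2209 + 3055) = -5676*(-6627 + 3055) = -5676*(-3572) = 20274672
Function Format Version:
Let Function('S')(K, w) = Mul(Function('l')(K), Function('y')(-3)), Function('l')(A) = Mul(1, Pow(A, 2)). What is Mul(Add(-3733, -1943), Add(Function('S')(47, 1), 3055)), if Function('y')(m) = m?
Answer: 20274672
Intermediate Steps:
Function('l')(A) = Pow(A, 2)
Function('S')(K, w) = Mul(-3, Pow(K, 2)) (Function('S')(K, w) = Mul(Pow(K, 2), -3) = Mul(-3, Pow(K, 2)))
Mul(Add(-3733, -1943), Add(Function('S')(47, 1), 3055)) = Mul(Add(-3733, -1943), Add(Mul(-3, Pow(47, 2)), 3055)) = Mul(-5676, Add(Mul(-3, 2209), 3055)) = Mul(-5676, Add(-6627, 3055)) = Mul(-5676, -3572) = 20274672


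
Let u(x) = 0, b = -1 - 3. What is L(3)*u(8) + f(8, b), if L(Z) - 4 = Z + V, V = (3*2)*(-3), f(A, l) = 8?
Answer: 8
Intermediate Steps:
b = -4
V = -18 (V = 6*(-3) = -18)
L(Z) = -14 + Z (L(Z) = 4 + (Z - 18) = 4 + (-18 + Z) = -14 + Z)
L(3)*u(8) + f(8, b) = (-14 + 3)*0 + 8 = -11*0 + 8 = 0 + 8 = 8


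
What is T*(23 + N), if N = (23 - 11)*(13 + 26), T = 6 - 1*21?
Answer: -7365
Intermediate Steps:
T = -15 (T = 6 - 21 = -15)
N = 468 (N = 12*39 = 468)
T*(23 + N) = -15*(23 + 468) = -15*491 = -7365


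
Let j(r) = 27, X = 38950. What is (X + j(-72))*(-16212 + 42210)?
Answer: 1013324046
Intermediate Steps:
(X + j(-72))*(-16212 + 42210) = (38950 + 27)*(-16212 + 42210) = 38977*25998 = 1013324046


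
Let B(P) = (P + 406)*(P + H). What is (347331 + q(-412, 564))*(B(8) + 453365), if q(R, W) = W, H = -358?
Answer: 107313431175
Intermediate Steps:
B(P) = (-358 + P)*(406 + P) (B(P) = (P + 406)*(P - 358) = (406 + P)*(-358 + P) = (-358 + P)*(406 + P))
(347331 + q(-412, 564))*(B(8) + 453365) = (347331 + 564)*((-145348 + 8² + 48*8) + 453365) = 347895*((-145348 + 64 + 384) + 453365) = 347895*(-144900 + 453365) = 347895*308465 = 107313431175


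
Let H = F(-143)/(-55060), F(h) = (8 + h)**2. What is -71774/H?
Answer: 790375288/3645 ≈ 2.1684e+5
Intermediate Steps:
H = -3645/11012 (H = (8 - 143)**2/(-55060) = (-135)**2*(-1/55060) = 18225*(-1/55060) = -3645/11012 ≈ -0.33100)
-71774/H = -71774/(-3645/11012) = -71774*(-11012/3645) = 790375288/3645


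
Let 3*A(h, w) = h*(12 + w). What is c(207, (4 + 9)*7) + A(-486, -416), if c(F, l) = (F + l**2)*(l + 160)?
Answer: 2195936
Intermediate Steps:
A(h, w) = h*(12 + w)/3 (A(h, w) = (h*(12 + w))/3 = h*(12 + w)/3)
c(F, l) = (160 + l)*(F + l**2) (c(F, l) = (F + l**2)*(160 + l) = (160 + l)*(F + l**2))
c(207, (4 + 9)*7) + A(-486, -416) = (((4 + 9)*7)**3 + 160*207 + 160*((4 + 9)*7)**2 + 207*((4 + 9)*7)) + (1/3)*(-486)*(12 - 416) = ((13*7)**3 + 33120 + 160*(13*7)**2 + 207*(13*7)) + (1/3)*(-486)*(-404) = (91**3 + 33120 + 160*91**2 + 207*91) + 65448 = (753571 + 33120 + 160*8281 + 18837) + 65448 = (753571 + 33120 + 1324960 + 18837) + 65448 = 2130488 + 65448 = 2195936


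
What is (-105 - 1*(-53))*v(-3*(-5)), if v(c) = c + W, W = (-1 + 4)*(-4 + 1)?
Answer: -312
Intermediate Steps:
W = -9 (W = 3*(-3) = -9)
v(c) = -9 + c (v(c) = c - 9 = -9 + c)
(-105 - 1*(-53))*v(-3*(-5)) = (-105 - 1*(-53))*(-9 - 3*(-5)) = (-105 + 53)*(-9 + 15) = -52*6 = -312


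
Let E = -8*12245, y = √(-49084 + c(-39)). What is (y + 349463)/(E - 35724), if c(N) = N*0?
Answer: -349463/133684 - I*√12271/66842 ≈ -2.6141 - 0.0016573*I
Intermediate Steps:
c(N) = 0
y = 2*I*√12271 (y = √(-49084 + 0) = √(-49084) = 2*I*√12271 ≈ 221.55*I)
E = -97960
(y + 349463)/(E - 35724) = (2*I*√12271 + 349463)/(-97960 - 35724) = (349463 + 2*I*√12271)/(-133684) = (349463 + 2*I*√12271)*(-1/133684) = -349463/133684 - I*√12271/66842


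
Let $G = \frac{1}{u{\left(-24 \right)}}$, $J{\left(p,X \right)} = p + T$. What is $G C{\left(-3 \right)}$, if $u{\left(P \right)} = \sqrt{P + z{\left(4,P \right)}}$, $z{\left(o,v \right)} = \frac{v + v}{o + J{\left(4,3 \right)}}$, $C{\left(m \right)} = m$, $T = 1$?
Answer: $\frac{3 i \sqrt{66}}{44} \approx 0.55391 i$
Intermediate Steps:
$J{\left(p,X \right)} = 1 + p$ ($J{\left(p,X \right)} = p + 1 = 1 + p$)
$z{\left(o,v \right)} = \frac{2 v}{5 + o}$ ($z{\left(o,v \right)} = \frac{v + v}{o + \left(1 + 4\right)} = \frac{2 v}{o + 5} = \frac{2 v}{5 + o}$)
$u{\left(P \right)} = \frac{\sqrt{11} \sqrt{P}}{3}$ ($u{\left(P \right)} = \sqrt{P + \frac{2 P}{5 + 4}} = \sqrt{P + \frac{2 P}{9}} = \sqrt{\frac{11 P}{9}} = \frac{\sqrt{11} \sqrt{P}}{3}$)
$G = - \frac{i \sqrt{66}}{44}$ ($G = \frac{1}{\frac{1}{3} \sqrt{11} \sqrt{-24}} = \frac{1}{\frac{1}{3} \sqrt{11} \cdot 2 i \sqrt{6}} = \frac{1}{\frac{2}{3} i \sqrt{66}} = - \frac{i \sqrt{66}}{44} \approx - 0.18464 i$)
$G C{\left(-3 \right)} = - \frac{i \sqrt{66}}{44} \left(-3\right) = \frac{3 i \sqrt{66}}{44}$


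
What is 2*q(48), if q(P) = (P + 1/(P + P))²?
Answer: 21242881/4608 ≈ 4610.0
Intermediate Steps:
q(P) = (P + 1/(2*P))²
2*q(48) = 2*((¼)*(1 + 2*48²)²/48²) = 2*((¼)*(1/2304)*(1 + 2*2304)²) = 2*((¼)*(1/2304)*(1 + 4608)²) = 2*((¼)*(1/2304)*4609²) = 2*((¼)*(1/2304)*21242881) = 2*(21242881/9216) = 21242881/4608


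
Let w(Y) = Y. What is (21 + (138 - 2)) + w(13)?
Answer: 170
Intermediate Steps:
(21 + (138 - 2)) + w(13) = (21 + (138 - 2)) + 13 = (21 + 136) + 13 = 157 + 13 = 170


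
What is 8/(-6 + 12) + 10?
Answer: 34/3 ≈ 11.333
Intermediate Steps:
8/(-6 + 12) + 10 = 8/6 + 10 = 8*(1/6) + 10 = 4/3 + 10 = 34/3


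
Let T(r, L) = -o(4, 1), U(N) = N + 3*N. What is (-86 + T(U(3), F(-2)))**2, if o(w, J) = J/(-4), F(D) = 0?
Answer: 117649/16 ≈ 7353.1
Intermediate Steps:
o(w, J) = -J/4 (o(w, J) = J*(-1/4) = -J/4)
U(N) = 4*N
T(r, L) = 1/4 (T(r, L) = -(-1)/4 = -1*(-1/4) = 1/4)
(-86 + T(U(3), F(-2)))**2 = (-86 + 1/4)**2 = (-343/4)**2 = 117649/16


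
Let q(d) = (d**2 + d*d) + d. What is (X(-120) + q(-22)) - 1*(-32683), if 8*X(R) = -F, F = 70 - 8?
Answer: 134485/4 ≈ 33621.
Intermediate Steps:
F = 62
X(R) = -31/4 (X(R) = (-1*62)/8 = (1/8)*(-62) = -31/4)
q(d) = d + 2*d**2 (q(d) = (d**2 + d**2) + d = 2*d**2 + d = d + 2*d**2)
(X(-120) + q(-22)) - 1*(-32683) = (-31/4 - 22*(1 + 2*(-22))) - 1*(-32683) = (-31/4 - 22*(1 - 44)) + 32683 = (-31/4 - 22*(-43)) + 32683 = (-31/4 + 946) + 32683 = 3753/4 + 32683 = 134485/4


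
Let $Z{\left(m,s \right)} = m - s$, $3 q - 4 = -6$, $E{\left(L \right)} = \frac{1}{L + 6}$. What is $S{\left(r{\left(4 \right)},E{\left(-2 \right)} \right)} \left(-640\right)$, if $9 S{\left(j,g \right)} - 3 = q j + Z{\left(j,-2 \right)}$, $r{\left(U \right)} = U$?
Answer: $- \frac{12160}{27} \approx -450.37$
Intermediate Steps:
$E{\left(L \right)} = \frac{1}{6 + L}$
$q = - \frac{2}{3}$ ($q = \frac{4}{3} + \frac{1}{3} \left(-6\right) = \frac{4}{3} - 2 = - \frac{2}{3} \approx -0.66667$)
$S{\left(j,g \right)} = \frac{5}{9} + \frac{j}{27}$ ($S{\left(j,g \right)} = \frac{1}{3} + \frac{- \frac{2 j}{3} + \left(j - -2\right)}{9} = \frac{1}{3} + \frac{- \frac{2 j}{3} + \left(j + 2\right)}{9} = \frac{1}{3} + \frac{- \frac{2 j}{3} + \left(2 + j\right)}{9} = \frac{1}{3} + \frac{2 + \frac{j}{3}}{9} = \frac{1}{3} + \left(\frac{2}{9} + \frac{j}{27}\right) = \frac{5}{9} + \frac{j}{27}$)
$S{\left(r{\left(4 \right)},E{\left(-2 \right)} \right)} \left(-640\right) = \left(\frac{5}{9} + \frac{1}{27} \cdot 4\right) \left(-640\right) = \left(\frac{5}{9} + \frac{4}{27}\right) \left(-640\right) = \frac{19}{27} \left(-640\right) = - \frac{12160}{27}$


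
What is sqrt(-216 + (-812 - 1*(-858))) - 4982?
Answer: -4982 + I*sqrt(170) ≈ -4982.0 + 13.038*I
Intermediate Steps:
sqrt(-216 + (-812 - 1*(-858))) - 4982 = sqrt(-216 + (-812 + 858)) - 4982 = sqrt(-216 + 46) - 4982 = sqrt(-170) - 4982 = I*sqrt(170) - 4982 = -4982 + I*sqrt(170)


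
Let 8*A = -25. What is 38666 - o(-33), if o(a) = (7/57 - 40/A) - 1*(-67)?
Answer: 10997032/285 ≈ 38586.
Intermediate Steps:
A = -25/8 (A = (⅛)*(-25) = -25/8 ≈ -3.1250)
o(a) = 22778/285 (o(a) = (7/57 - 40/(-25/8)) - 1*(-67) = (7*(1/57) - 40*(-8/25)) + 67 = (7/57 + 64/5) + 67 = 3683/285 + 67 = 22778/285)
38666 - o(-33) = 38666 - 1*22778/285 = 38666 - 22778/285 = 10997032/285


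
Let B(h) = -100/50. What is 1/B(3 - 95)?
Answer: -½ ≈ -0.50000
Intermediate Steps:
B(h) = -2 (B(h) = -100*1/50 = -2)
1/B(3 - 95) = 1/(-2) = -½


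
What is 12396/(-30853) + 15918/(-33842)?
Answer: -455311743/522063613 ≈ -0.87214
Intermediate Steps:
12396/(-30853) + 15918/(-33842) = 12396*(-1/30853) + 15918*(-1/33842) = -12396/30853 - 7959/16921 = -455311743/522063613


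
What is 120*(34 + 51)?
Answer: 10200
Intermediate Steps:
120*(34 + 51) = 120*85 = 10200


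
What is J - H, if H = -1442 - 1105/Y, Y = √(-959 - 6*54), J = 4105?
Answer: 5547 - 1105*I*√1283/1283 ≈ 5547.0 - 30.85*I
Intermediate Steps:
Y = I*√1283 (Y = √(-959 - 324) = √(-1283) = I*√1283 ≈ 35.819*I)
H = -1442 + 1105*I*√1283/1283 (H = -1442 - 1105/(I*√1283) = -1442 - 1105*(-I*√1283/1283) = -1442 - (-1105)*I*√1283/1283 = -1442 + 1105*I*√1283/1283 ≈ -1442.0 + 30.85*I)
J - H = 4105 - (-1442 + 1105*I*√1283/1283) = 4105 + (1442 - 1105*I*√1283/1283) = 5547 - 1105*I*√1283/1283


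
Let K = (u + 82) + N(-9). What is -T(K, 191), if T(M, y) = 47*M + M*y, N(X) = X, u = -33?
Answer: -9520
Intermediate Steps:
K = 40 (K = (-33 + 82) - 9 = 49 - 9 = 40)
-T(K, 191) = -40*(47 + 191) = -40*238 = -1*9520 = -9520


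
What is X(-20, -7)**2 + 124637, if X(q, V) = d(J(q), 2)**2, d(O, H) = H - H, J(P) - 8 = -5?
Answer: 124637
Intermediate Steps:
J(P) = 3 (J(P) = 8 - 5 = 3)
d(O, H) = 0
X(q, V) = 0 (X(q, V) = 0**2 = 0)
X(-20, -7)**2 + 124637 = 0**2 + 124637 = 0 + 124637 = 124637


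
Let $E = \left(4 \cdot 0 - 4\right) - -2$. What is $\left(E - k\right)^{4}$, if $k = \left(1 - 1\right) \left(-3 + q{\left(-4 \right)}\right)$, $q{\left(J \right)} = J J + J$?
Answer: $16$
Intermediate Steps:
$q{\left(J \right)} = J + J^{2}$ ($q{\left(J \right)} = J^{2} + J = J + J^{2}$)
$k = 0$ ($k = \left(1 - 1\right) \left(-3 - 4 \left(1 - 4\right)\right) = 0 \left(-3 - -12\right) = 0 \left(-3 + 12\right) = 0 \cdot 9 = 0$)
$E = -2$ ($E = \left(0 - 4\right) + 2 = -4 + 2 = -2$)
$\left(E - k\right)^{4} = \left(-2 - 0\right)^{4} = \left(-2 + 0\right)^{4} = \left(-2\right)^{4} = 16$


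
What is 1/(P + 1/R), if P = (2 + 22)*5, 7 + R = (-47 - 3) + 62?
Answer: 5/601 ≈ 0.0083195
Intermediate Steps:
R = 5 (R = -7 + ((-47 - 3) + 62) = -7 + (-50 + 62) = -7 + 12 = 5)
P = 120 (P = 24*5 = 120)
1/(P + 1/R) = 1/(120 + 1/5) = 1/(120 + ⅕) = 1/(601/5) = 5/601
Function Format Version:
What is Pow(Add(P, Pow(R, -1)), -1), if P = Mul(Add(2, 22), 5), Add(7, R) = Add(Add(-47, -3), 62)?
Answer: Rational(5, 601) ≈ 0.0083195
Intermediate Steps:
R = 5 (R = Add(-7, Add(Add(-47, -3), 62)) = Add(-7, Add(-50, 62)) = Add(-7, 12) = 5)
P = 120 (P = Mul(24, 5) = 120)
Pow(Add(P, Pow(R, -1)), -1) = Pow(Add(120, Pow(5, -1)), -1) = Pow(Add(120, Rational(1, 5)), -1) = Pow(Rational(601, 5), -1) = Rational(5, 601)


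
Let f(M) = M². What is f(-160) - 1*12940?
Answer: 12660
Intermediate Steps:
f(-160) - 1*12940 = (-160)² - 1*12940 = 25600 - 12940 = 12660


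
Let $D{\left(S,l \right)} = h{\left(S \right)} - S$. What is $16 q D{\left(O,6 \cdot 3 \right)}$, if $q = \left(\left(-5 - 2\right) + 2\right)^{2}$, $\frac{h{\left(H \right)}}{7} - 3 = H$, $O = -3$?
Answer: $1200$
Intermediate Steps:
$h{\left(H \right)} = 21 + 7 H$
$q = 25$ ($q = \left(-7 + 2\right)^{2} = \left(-5\right)^{2} = 25$)
$D{\left(S,l \right)} = 21 + 6 S$ ($D{\left(S,l \right)} = \left(21 + 7 S\right) - S = 21 + 6 S$)
$16 q D{\left(O,6 \cdot 3 \right)} = 16 \cdot 25 \left(21 + 6 \left(-3\right)\right) = 400 \left(21 - 18\right) = 400 \cdot 3 = 1200$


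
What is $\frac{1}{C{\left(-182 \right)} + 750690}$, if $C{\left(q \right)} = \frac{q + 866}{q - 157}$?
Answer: $\frac{113}{84827742} \approx 1.3321 \cdot 10^{-6}$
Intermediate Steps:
$C{\left(q \right)} = \frac{866 + q}{-157 + q}$
$\frac{1}{C{\left(-182 \right)} + 750690} = \frac{1}{\frac{866 - 182}{-157 - 182} + 750690} = \frac{1}{\frac{1}{-339} \cdot 684 + 750690} = \frac{1}{\left(- \frac{1}{339}\right) 684 + 750690} = \frac{1}{- \frac{228}{113} + 750690} = \frac{1}{\frac{84827742}{113}} = \frac{113}{84827742}$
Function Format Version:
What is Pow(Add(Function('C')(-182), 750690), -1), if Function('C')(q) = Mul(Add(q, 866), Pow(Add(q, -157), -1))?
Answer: Rational(113, 84827742) ≈ 1.3321e-6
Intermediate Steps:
Function('C')(q) = Mul(Pow(Add(-157, q), -1), Add(866, q)) (Function('C')(q) = Mul(Add(866, q), Pow(Add(-157, q), -1)) = Mul(Pow(Add(-157, q), -1), Add(866, q)))
Pow(Add(Function('C')(-182), 750690), -1) = Pow(Add(Mul(Pow(Add(-157, -182), -1), Add(866, -182)), 750690), -1) = Pow(Add(Mul(Pow(-339, -1), 684), 750690), -1) = Pow(Add(Mul(Rational(-1, 339), 684), 750690), -1) = Pow(Add(Rational(-228, 113), 750690), -1) = Pow(Rational(84827742, 113), -1) = Rational(113, 84827742)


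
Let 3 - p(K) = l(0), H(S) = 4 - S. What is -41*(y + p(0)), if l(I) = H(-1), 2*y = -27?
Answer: 1271/2 ≈ 635.50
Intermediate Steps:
y = -27/2 (y = (½)*(-27) = -27/2 ≈ -13.500)
l(I) = 5 (l(I) = 4 - 1*(-1) = 4 + 1 = 5)
p(K) = -2 (p(K) = 3 - 1*5 = 3 - 5 = -2)
-41*(y + p(0)) = -41*(-27/2 - 2) = -41*(-31/2) = 1271/2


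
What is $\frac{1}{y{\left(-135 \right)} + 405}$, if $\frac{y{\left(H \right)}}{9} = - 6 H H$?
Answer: $- \frac{1}{983745} \approx -1.0165 \cdot 10^{-6}$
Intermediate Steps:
$y{\left(H \right)} = - 54 H^{2}$ ($y{\left(H \right)} = 9 - 6 H H = 9 \left(- 6 H^{2}\right) = - 54 H^{2}$)
$\frac{1}{y{\left(-135 \right)} + 405} = \frac{1}{- 54 \left(-135\right)^{2} + 405} = \frac{1}{\left(-54\right) 18225 + 405} = \frac{1}{-984150 + 405} = \frac{1}{-983745} = - \frac{1}{983745}$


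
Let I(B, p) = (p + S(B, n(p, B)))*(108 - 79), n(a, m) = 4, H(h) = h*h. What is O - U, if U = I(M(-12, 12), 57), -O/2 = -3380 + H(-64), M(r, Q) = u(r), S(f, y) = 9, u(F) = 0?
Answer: -3346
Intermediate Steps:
H(h) = h²
M(r, Q) = 0
I(B, p) = 261 + 29*p (I(B, p) = (p + 9)*(108 - 79) = (9 + p)*29 = 261 + 29*p)
O = -1432 (O = -2*(-3380 + (-64)²) = -2*(-3380 + 4096) = -2*716 = -1432)
U = 1914 (U = 261 + 29*57 = 261 + 1653 = 1914)
O - U = -1432 - 1*1914 = -1432 - 1914 = -3346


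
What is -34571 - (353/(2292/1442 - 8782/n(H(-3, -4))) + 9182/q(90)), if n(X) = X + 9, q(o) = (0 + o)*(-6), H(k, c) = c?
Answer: -29509715741359/854022420 ≈ -34554.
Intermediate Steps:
q(o) = -6*o (q(o) = o*(-6) = -6*o)
n(X) = 9 + X
-34571 - (353/(2292/1442 - 8782/n(H(-3, -4))) + 9182/q(90)) = -34571 - (353/(2292/1442 - 8782/(9 - 4)) + 9182/((-6*90))) = -34571 - (353/(2292*(1/1442) - 8782/5) + 9182/(-540)) = -34571 - (353/(1146/721 - 8782*⅕) + 9182*(-1/540)) = -34571 - (353/(1146/721 - 8782/5) - 4591/270) = -34571 - (353/(-6326092/3605) - 4591/270) = -34571 - (353*(-3605/6326092) - 4591/270) = -34571 - (-1272565/6326092 - 4591/270) = -34571 - 1*(-14693340461/854022420) = -34571 + 14693340461/854022420 = -29509715741359/854022420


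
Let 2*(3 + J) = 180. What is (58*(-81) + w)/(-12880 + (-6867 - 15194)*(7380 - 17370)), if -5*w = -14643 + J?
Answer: -4467/550941275 ≈ -8.1079e-6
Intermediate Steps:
J = 87 (J = -3 + (½)*180 = -3 + 90 = 87)
w = 14556/5 (w = -(-14643 + 87)/5 = -⅕*(-14556) = 14556/5 ≈ 2911.2)
(58*(-81) + w)/(-12880 + (-6867 - 15194)*(7380 - 17370)) = (58*(-81) + 14556/5)/(-12880 + (-6867 - 15194)*(7380 - 17370)) = (-4698 + 14556/5)/(-12880 - 22061*(-9990)) = -8934/(5*(-12880 + 220389390)) = -8934/5/220376510 = -8934/5*1/220376510 = -4467/550941275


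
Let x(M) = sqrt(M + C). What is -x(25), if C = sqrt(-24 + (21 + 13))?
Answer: -sqrt(25 + sqrt(10)) ≈ -5.3068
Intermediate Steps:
C = sqrt(10) (C = sqrt(-24 + 34) = sqrt(10) ≈ 3.1623)
x(M) = sqrt(M + sqrt(10))
-x(25) = -sqrt(25 + sqrt(10))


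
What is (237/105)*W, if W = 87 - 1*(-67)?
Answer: 1738/5 ≈ 347.60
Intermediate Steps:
W = 154 (W = 87 + 67 = 154)
(237/105)*W = (237/105)*154 = (237*(1/105))*154 = (79/35)*154 = 1738/5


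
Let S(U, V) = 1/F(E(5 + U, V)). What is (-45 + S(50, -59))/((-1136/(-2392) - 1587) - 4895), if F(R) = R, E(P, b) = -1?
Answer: 6877/968988 ≈ 0.0070971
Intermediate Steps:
S(U, V) = -1 (S(U, V) = 1/(-1) = -1)
(-45 + S(50, -59))/((-1136/(-2392) - 1587) - 4895) = (-45 - 1)/((-1136/(-2392) - 1587) - 4895) = -46/((-1136*(-1/2392) - 1587) - 4895) = -46/((142/299 - 1587) - 4895) = -46/(-474371/299 - 4895) = -46/(-1937976/299) = -46*(-299/1937976) = 6877/968988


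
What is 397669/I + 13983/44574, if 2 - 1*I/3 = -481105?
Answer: 12635885183/21444863418 ≈ 0.58923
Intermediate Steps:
I = 1443321 (I = 6 - 3*(-481105) = 6 + 1443315 = 1443321)
397669/I + 13983/44574 = 397669/1443321 + 13983/44574 = 397669*(1/1443321) + 13983*(1/44574) = 397669/1443321 + 4661/14858 = 12635885183/21444863418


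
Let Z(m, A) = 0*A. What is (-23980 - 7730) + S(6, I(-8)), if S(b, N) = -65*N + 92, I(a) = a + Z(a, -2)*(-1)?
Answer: -31098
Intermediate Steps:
Z(m, A) = 0
I(a) = a (I(a) = a + 0*(-1) = a + 0 = a)
S(b, N) = 92 - 65*N
(-23980 - 7730) + S(6, I(-8)) = (-23980 - 7730) + (92 - 65*(-8)) = -31710 + (92 + 520) = -31710 + 612 = -31098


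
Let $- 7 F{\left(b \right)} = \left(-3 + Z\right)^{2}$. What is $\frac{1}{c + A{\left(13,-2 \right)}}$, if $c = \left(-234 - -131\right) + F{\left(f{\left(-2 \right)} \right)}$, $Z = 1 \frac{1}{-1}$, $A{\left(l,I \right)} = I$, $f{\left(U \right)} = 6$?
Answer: $- \frac{7}{751} \approx -0.0093209$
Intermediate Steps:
$Z = -1$ ($Z = 1 \left(-1\right) = -1$)
$F{\left(b \right)} = - \frac{16}{7}$ ($F{\left(b \right)} = - \frac{\left(-3 - 1\right)^{2}}{7} = - \frac{\left(-4\right)^{2}}{7} = \left(- \frac{1}{7}\right) 16 = - \frac{16}{7}$)
$c = - \frac{737}{7}$ ($c = \left(-234 - -131\right) - \frac{16}{7} = \left(-234 + 131\right) - \frac{16}{7} = -103 - \frac{16}{7} = - \frac{737}{7} \approx -105.29$)
$\frac{1}{c + A{\left(13,-2 \right)}} = \frac{1}{- \frac{737}{7} - 2} = \frac{1}{- \frac{751}{7}} = - \frac{7}{751}$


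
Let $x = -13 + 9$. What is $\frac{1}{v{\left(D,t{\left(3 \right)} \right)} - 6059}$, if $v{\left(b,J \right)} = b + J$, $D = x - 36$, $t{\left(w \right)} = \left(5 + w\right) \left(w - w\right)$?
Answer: $- \frac{1}{6099} \approx -0.00016396$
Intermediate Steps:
$x = -4$
$t{\left(w \right)} = 0$ ($t{\left(w \right)} = \left(5 + w\right) 0 = 0$)
$D = -40$ ($D = -4 - 36 = -40$)
$v{\left(b,J \right)} = J + b$
$\frac{1}{v{\left(D,t{\left(3 \right)} \right)} - 6059} = \frac{1}{\left(0 - 40\right) - 6059} = \frac{1}{-40 - 6059} = \frac{1}{-6099} = - \frac{1}{6099}$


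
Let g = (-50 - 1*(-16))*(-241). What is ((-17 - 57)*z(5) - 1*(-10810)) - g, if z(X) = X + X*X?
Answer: 396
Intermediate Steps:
z(X) = X + X**2
g = 8194 (g = (-50 + 16)*(-241) = -34*(-241) = 8194)
((-17 - 57)*z(5) - 1*(-10810)) - g = ((-17 - 57)*(5*(1 + 5)) - 1*(-10810)) - 1*8194 = (-370*6 + 10810) - 8194 = (-74*30 + 10810) - 8194 = (-2220 + 10810) - 8194 = 8590 - 8194 = 396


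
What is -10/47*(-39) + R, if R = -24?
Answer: -738/47 ≈ -15.702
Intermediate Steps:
-10/47*(-39) + R = -10/47*(-39) - 24 = 390/47 - 24 = -738/47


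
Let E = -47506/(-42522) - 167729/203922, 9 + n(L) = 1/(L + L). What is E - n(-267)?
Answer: 597873265597/64311187023 ≈ 9.2966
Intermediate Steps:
n(L) = -9 + 1/(2*L) (n(L) = -9 + 1/(L + L) = -9 + 1/(2*L))
E = 425890999/1445195214 (E = -47506*(-1/42522) - 167729*1/203922 = 23753/21261 - 167729/203922 = 425890999/1445195214 ≈ 0.29469)
E - n(-267) = 425890999/1445195214 - (-9 + (1/2)/(-267)) = 425890999/1445195214 - (-9 + (1/2)*(-1/267)) = 425890999/1445195214 - (-9 - 1/534) = 425890999/1445195214 - 1*(-4807/534) = 425890999/1445195214 + 4807/534 = 597873265597/64311187023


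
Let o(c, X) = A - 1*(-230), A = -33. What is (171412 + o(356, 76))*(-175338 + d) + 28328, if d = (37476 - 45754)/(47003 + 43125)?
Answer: -1355956214652547/45064 ≈ -3.0090e+10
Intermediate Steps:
o(c, X) = 197 (o(c, X) = -33 - 1*(-230) = -33 + 230 = 197)
d = -4139/45064 (d = -8278/90128 = -8278*1/90128 = -4139/45064 ≈ -0.091847)
(171412 + o(356, 76))*(-175338 + d) + 28328 = (171412 + 197)*(-175338 - 4139/45064) + 28328 = 171609*(-7901435771/45064) + 28328 = -1355957491225539/45064 + 28328 = -1355956214652547/45064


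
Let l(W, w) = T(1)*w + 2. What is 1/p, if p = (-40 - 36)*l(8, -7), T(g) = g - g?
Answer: -1/152 ≈ -0.0065789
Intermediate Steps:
T(g) = 0
l(W, w) = 2 (l(W, w) = 0*w + 2 = 0 + 2 = 2)
p = -152 (p = (-40 - 36)*2 = -76*2 = -152)
1/p = 1/(-152) = -1/152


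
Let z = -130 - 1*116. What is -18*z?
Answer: 4428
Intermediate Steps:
z = -246 (z = -130 - 116 = -246)
-18*z = -18*(-246) = 4428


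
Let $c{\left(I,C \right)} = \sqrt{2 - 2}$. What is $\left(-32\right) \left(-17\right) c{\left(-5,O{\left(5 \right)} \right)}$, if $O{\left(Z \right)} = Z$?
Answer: $0$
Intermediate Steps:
$c{\left(I,C \right)} = 0$ ($c{\left(I,C \right)} = \sqrt{0} = 0$)
$\left(-32\right) \left(-17\right) c{\left(-5,O{\left(5 \right)} \right)} = \left(-32\right) \left(-17\right) 0 = 544 \cdot 0 = 0$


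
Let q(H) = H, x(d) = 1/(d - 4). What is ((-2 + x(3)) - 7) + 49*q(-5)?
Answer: -255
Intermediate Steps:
x(d) = 1/(-4 + d)
((-2 + x(3)) - 7) + 49*q(-5) = ((-2 + 1/(-4 + 3)) - 7) + 49*(-5) = ((-2 + 1/(-1)) - 7) - 245 = ((-2 - 1) - 7) - 245 = (-3 - 7) - 245 = -10 - 245 = -255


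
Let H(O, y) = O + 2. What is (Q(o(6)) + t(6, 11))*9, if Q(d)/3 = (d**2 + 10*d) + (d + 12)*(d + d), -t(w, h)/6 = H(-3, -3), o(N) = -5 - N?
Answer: -243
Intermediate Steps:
H(O, y) = 2 + O
t(w, h) = 6 (t(w, h) = -6*(2 - 3) = -6*(-1) = 6)
Q(d) = 3*d**2 + 30*d + 6*d*(12 + d) (Q(d) = 3*((d**2 + 10*d) + (d + 12)*(d + d)) = 3*((d**2 + 10*d) + (12 + d)*(2*d)) = 3*((d**2 + 10*d) + 2*d*(12 + d)) = 3*(d**2 + 10*d + 2*d*(12 + d)) = 3*d**2 + 30*d + 6*d*(12 + d))
(Q(o(6)) + t(6, 11))*9 = (3*(-5 - 1*6)*(34 + 3*(-5 - 1*6)) + 6)*9 = (3*(-5 - 6)*(34 + 3*(-5 - 6)) + 6)*9 = (3*(-11)*(34 + 3*(-11)) + 6)*9 = (3*(-11)*(34 - 33) + 6)*9 = (3*(-11)*1 + 6)*9 = (-33 + 6)*9 = -27*9 = -243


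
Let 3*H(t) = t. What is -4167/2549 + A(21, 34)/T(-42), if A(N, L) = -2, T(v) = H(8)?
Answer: -24315/10196 ≈ -2.3848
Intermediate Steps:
H(t) = t/3
T(v) = 8/3 (T(v) = (1/3)*8 = 8/3)
-4167/2549 + A(21, 34)/T(-42) = -4167/2549 - 2/8/3 = -4167*1/2549 - 2*3/8 = -4167/2549 - 3/4 = -24315/10196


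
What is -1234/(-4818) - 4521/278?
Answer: -10719563/669702 ≈ -16.006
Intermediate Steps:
-1234/(-4818) - 4521/278 = -1234*(-1/4818) - 4521*1/278 = 617/2409 - 4521/278 = -10719563/669702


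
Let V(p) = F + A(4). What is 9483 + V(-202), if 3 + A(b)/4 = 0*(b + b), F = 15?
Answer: 9486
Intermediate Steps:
A(b) = -12 (A(b) = -12 + 4*(0*(b + b)) = -12 + 4*(0*(2*b)) = -12 + 4*0 = -12 + 0 = -12)
V(p) = 3 (V(p) = 15 - 12 = 3)
9483 + V(-202) = 9483 + 3 = 9486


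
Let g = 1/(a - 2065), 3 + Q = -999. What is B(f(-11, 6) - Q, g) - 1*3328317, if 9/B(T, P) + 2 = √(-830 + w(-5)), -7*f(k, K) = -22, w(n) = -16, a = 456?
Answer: -1414534734/425 - 27*I*√94/850 ≈ -3.3283e+6 - 0.30797*I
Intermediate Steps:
f(k, K) = 22/7 (f(k, K) = -⅐*(-22) = 22/7)
Q = -1002 (Q = -3 - 999 = -1002)
g = -1/1609 (g = 1/(456 - 2065) = 1/(-1609) = -1/1609 ≈ -0.00062150)
B(T, P) = 9/(-2 + 3*I*√94) (B(T, P) = 9/(-2 + √(-830 - 16)) = 9/(-2 + √(-846)) = 9/(-2 + 3*I*√94))
B(f(-11, 6) - Q, g) - 1*3328317 = (-9/425 - 27*I*√94/850) - 1*3328317 = (-9/425 - 27*I*√94/850) - 3328317 = -1414534734/425 - 27*I*√94/850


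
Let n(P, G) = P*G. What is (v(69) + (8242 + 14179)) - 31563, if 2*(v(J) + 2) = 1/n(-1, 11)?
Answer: -201169/22 ≈ -9144.0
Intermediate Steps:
n(P, G) = G*P
v(J) = -45/22 (v(J) = -2 + 1/(2*((11*(-1)))) = -2 + (1/2)/(-11) = -2 + (1/2)*(-1/11) = -2 - 1/22 = -45/22)
(v(69) + (8242 + 14179)) - 31563 = (-45/22 + (8242 + 14179)) - 31563 = (-45/22 + 22421) - 31563 = 493217/22 - 31563 = -201169/22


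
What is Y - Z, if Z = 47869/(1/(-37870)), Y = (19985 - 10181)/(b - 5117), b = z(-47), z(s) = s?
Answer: 2340323545279/1291 ≈ 1.8128e+9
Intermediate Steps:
b = -47
Y = -2451/1291 (Y = (19985 - 10181)/(-47 - 5117) = 9804/(-5164) = 9804*(-1/5164) = -2451/1291 ≈ -1.8985)
Z = -1812799030 (Z = 47869/(-1/37870) = 47869*(-37870) = -1812799030)
Y - Z = -2451/1291 - 1*(-1812799030) = -2451/1291 + 1812799030 = 2340323545279/1291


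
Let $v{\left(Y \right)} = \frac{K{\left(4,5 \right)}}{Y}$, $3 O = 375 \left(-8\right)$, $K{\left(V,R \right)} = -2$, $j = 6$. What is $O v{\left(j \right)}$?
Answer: $\frac{1000}{3} \approx 333.33$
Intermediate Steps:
$O = -1000$ ($O = \frac{375 \left(-8\right)}{3} = \frac{1}{3} \left(-3000\right) = -1000$)
$v{\left(Y \right)} = - \frac{2}{Y}$
$O v{\left(j \right)} = - 1000 \left(- \frac{2}{6}\right) = - 1000 \left(\left(-2\right) \frac{1}{6}\right) = \left(-1000\right) \left(- \frac{1}{3}\right) = \frac{1000}{3}$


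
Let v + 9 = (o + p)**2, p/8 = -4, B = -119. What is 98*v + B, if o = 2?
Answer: 87199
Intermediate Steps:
p = -32 (p = 8*(-4) = -32)
v = 891 (v = -9 + (2 - 32)**2 = -9 + (-30)**2 = -9 + 900 = 891)
98*v + B = 98*891 - 119 = 87318 - 119 = 87199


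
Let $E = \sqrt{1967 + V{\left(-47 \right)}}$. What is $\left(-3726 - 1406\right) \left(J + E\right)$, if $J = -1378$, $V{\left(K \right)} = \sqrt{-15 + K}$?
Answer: $7071896 - 5132 \sqrt{1967 + i \sqrt{62}} \approx 6.8443 \cdot 10^{6} - 455.56 i$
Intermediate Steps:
$E = \sqrt{1967 + i \sqrt{62}}$ ($E = \sqrt{1967 + \sqrt{-15 - 47}} = \sqrt{1967 + \sqrt{-62}} = \sqrt{1967 + i \sqrt{62}} \approx 44.351 + 0.08877 i$)
$\left(-3726 - 1406\right) \left(J + E\right) = \left(-3726 - 1406\right) \left(-1378 + \sqrt{1967 + i \sqrt{62}}\right) = - 5132 \left(-1378 + \sqrt{1967 + i \sqrt{62}}\right) = 7071896 - 5132 \sqrt{1967 + i \sqrt{62}}$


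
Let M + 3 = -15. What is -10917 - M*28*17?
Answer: -2349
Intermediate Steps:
M = -18 (M = -3 - 15 = -18)
-10917 - M*28*17 = -10917 - (-18*28)*17 = -10917 - (-504)*17 = -10917 - 1*(-8568) = -10917 + 8568 = -2349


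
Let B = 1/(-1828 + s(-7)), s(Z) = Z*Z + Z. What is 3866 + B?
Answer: 6904675/1786 ≈ 3866.0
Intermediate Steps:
s(Z) = Z + Z**2 (s(Z) = Z**2 + Z = Z + Z**2)
B = -1/1786 (B = 1/(-1828 - 7*(1 - 7)) = 1/(-1828 - 7*(-6)) = 1/(-1828 + 42) = 1/(-1786) = -1/1786 ≈ -0.00055991)
3866 + B = 3866 - 1/1786 = 6904675/1786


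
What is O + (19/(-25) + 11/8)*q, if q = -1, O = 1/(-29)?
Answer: -3767/5800 ≈ -0.64948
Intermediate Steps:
O = -1/29 ≈ -0.034483
O + (19/(-25) + 11/8)*q = -1/29 + (19/(-25) + 11/8)*(-1) = -1/29 + (19*(-1/25) + 11*(1/8))*(-1) = -1/29 + (-19/25 + 11/8)*(-1) = -1/29 + (123/200)*(-1) = -1/29 - 123/200 = -3767/5800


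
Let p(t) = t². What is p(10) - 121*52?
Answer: -6192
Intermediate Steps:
p(10) - 121*52 = 10² - 121*52 = 100 - 6292 = -6192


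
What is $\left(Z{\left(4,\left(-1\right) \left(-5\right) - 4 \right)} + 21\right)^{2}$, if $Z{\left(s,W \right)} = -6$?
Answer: $225$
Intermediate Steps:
$\left(Z{\left(4,\left(-1\right) \left(-5\right) - 4 \right)} + 21\right)^{2} = \left(-6 + 21\right)^{2} = 15^{2} = 225$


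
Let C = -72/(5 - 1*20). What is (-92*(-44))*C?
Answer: 97152/5 ≈ 19430.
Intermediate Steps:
C = 24/5 (C = -72/(5 - 20) = -72/(-15) = -72*(-1/15) = 24/5 ≈ 4.8000)
(-92*(-44))*C = -92*(-44)*(24/5) = 4048*(24/5) = 97152/5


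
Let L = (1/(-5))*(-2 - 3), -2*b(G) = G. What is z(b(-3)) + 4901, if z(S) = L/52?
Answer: 254853/52 ≈ 4901.0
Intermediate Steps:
b(G) = -G/2
L = 1 (L = (1*(-⅕))*(-5) = -⅕*(-5) = 1)
z(S) = 1/52
z(b(-3)) + 4901 = 1/52 + 4901 = 254853/52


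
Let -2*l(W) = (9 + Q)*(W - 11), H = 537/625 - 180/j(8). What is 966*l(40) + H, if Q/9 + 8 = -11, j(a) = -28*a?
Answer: 79419748197/35000 ≈ 2.2691e+6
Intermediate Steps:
Q = -171 (Q = -72 + 9*(-11) = -72 - 99 = -171)
H = 58197/35000 (H = 537/625 - 180/((-28*8)) = 537*(1/625) - 180/(-224) = 537/625 - 180*(-1/224) = 537/625 + 45/56 = 58197/35000 ≈ 1.6628)
l(W) = -891 + 81*W (l(W) = -(9 - 171)*(W - 11)/2 = -(-81)*(-11 + W) = -(1782 - 162*W)/2 = -891 + 81*W)
966*l(40) + H = 966*(-891 + 81*40) + 58197/35000 = 966*(-891 + 3240) + 58197/35000 = 966*2349 + 58197/35000 = 2269134 + 58197/35000 = 79419748197/35000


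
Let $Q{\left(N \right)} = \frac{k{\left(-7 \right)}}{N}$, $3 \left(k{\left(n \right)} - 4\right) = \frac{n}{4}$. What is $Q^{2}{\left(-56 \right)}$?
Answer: $\frac{1681}{451584} \approx 0.0037225$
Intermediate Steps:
$k{\left(n \right)} = 4 + \frac{n}{12}$ ($k{\left(n \right)} = 4 + \frac{n \frac{1}{4}}{3} = 4 + \frac{\frac{1}{4} n}{3} = 4 + \frac{n}{12}$)
$Q{\left(N \right)} = \frac{41}{12 N}$ ($Q{\left(N \right)} = \frac{4 + \frac{1}{12} \left(-7\right)}{N} = \frac{4 - \frac{7}{12}}{N} = \frac{41}{12 N}$)
$Q^{2}{\left(-56 \right)} = \left(\frac{41}{12 \left(-56\right)}\right)^{2} = \left(\frac{41}{12} \left(- \frac{1}{56}\right)\right)^{2} = \left(- \frac{41}{672}\right)^{2} = \frac{1681}{451584}$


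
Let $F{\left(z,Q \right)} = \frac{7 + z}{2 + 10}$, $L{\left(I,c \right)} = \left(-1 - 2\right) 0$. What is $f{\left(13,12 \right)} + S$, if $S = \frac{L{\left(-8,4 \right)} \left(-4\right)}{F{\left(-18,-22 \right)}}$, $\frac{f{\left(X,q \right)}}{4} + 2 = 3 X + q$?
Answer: $196$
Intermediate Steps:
$L{\left(I,c \right)} = 0$ ($L{\left(I,c \right)} = \left(-3\right) 0 = 0$)
$f{\left(X,q \right)} = -8 + 4 q + 12 X$ ($f{\left(X,q \right)} = -8 + 4 \left(3 X + q\right) = -8 + 4 \left(q + 3 X\right) = -8 + \left(4 q + 12 X\right) = -8 + 4 q + 12 X$)
$F{\left(z,Q \right)} = \frac{7}{12} + \frac{z}{12}$ ($F{\left(z,Q \right)} = \frac{7 + z}{12} = \left(7 + z\right) \frac{1}{12} = \frac{7}{12} + \frac{z}{12}$)
$S = 0$ ($S = \frac{0 \left(-4\right)}{\frac{7}{12} + \frac{1}{12} \left(-18\right)} = \frac{0}{\frac{7}{12} - \frac{3}{2}} = \frac{0}{- \frac{11}{12}} = 0 \left(- \frac{12}{11}\right) = 0$)
$f{\left(13,12 \right)} + S = \left(-8 + 4 \cdot 12 + 12 \cdot 13\right) + 0 = \left(-8 + 48 + 156\right) + 0 = 196 + 0 = 196$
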